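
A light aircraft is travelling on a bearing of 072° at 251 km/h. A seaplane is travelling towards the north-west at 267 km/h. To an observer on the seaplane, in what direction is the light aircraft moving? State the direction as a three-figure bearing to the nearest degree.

Taking east as x and north as y: light aircraft velocity = (238.715, 77.563) km/h; seaplane velocity = (-188.798, 188.798) km/h.
Velocity of light aircraft relative to seaplane = (238.715, 77.563) − (-188.798, 188.798) = (427.513, -111.234) km/h.
Bearing = atan2(427.51, -111.23) = 104.58° clockwise from north.

105°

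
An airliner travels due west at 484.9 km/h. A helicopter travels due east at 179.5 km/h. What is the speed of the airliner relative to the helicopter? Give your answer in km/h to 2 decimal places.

Taking east as x and north as y: airliner velocity = (-484.900, 0.000) km/h; helicopter velocity = (179.500, 0.000) km/h.
Velocity of airliner relative to helicopter = (-484.900, 0.000) − (179.500, 0.000) = (-664.400, 0.000) km/h.
Magnitude = |(-664.400, 0.000)| = 664.400 km/h.

664.40 km/h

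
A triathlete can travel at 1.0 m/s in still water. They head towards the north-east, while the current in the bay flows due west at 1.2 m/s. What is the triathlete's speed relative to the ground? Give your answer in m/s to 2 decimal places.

0.86 m/s

Taking east as x and north as y: velocity relative to the water = (0.707, 0.707) m/s; the water relative to ground = (-1.200, 0.000) m/s.
Velocity relative to ground = (0.707, 0.707) + (-1.200, 0.000) = (-0.493, 0.707) m/s.
Speed = |(-0.493, 0.707)| = 0.862 m/s.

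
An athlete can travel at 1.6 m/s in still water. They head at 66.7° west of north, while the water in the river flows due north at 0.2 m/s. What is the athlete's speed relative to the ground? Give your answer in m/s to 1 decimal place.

Taking east as x and north as y: velocity relative to the water = (-1.470, 0.633) m/s; the water relative to ground = (0.000, 0.200) m/s.
Velocity relative to ground = (-1.470, 0.633) + (0.000, 0.200) = (-1.470, 0.833) m/s.
Speed = |(-1.470, 0.833)| = 1.689 m/s.

1.7 m/s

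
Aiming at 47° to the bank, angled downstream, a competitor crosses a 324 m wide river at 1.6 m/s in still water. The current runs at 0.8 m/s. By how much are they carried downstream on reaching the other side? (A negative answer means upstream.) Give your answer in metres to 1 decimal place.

Perpendicular speed = 1.170 m/s; crossing time = 324 / 1.170 = 276.884 s.
Net downstream speed = 1.891 m/s.
Drift = 1.891 × 276.884 = 523.642 m (downstream).

523.6 m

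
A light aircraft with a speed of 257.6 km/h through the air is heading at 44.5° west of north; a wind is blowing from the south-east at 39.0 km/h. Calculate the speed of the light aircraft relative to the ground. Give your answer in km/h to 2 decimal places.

Taking east as x and north as y: velocity relative to the air = (-180.554, 183.733) km/h; the air relative to ground = (-27.577, 27.577) km/h.
Velocity relative to ground = (-180.554, 183.733) + (-27.577, 27.577) = (-208.131, 211.310) km/h.
Speed = |(-208.131, 211.310)| = 296.599 km/h.

296.60 km/h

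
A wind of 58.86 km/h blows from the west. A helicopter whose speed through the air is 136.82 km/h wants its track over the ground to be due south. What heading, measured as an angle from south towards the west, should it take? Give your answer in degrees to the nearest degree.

The wind pushes perpendicular to the desired track; the heading must have a component into the wind equal to 58.86 km/h: 136.82 sin θ = 58.86.
sin θ = 0.4302, so θ = 25.480°.

25°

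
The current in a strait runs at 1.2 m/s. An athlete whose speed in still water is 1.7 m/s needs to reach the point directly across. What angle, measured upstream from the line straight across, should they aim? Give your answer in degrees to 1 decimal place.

To cancel the current, the upstream component of the athlete's velocity must equal the flow: 1.7 sin θ = 1.2.
sin θ = 1.2 / 1.7 = 0.7059.
θ = arcsin(0.7059) = 44.901°.

44.9°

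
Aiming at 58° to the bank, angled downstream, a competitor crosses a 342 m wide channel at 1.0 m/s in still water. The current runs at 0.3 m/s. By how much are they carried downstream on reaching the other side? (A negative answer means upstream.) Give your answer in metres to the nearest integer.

Perpendicular speed = 0.848 m/s; crossing time = 342 / 0.848 = 403.279 s.
Net downstream speed = 0.830 m/s.
Drift = 0.830 × 403.279 = 334.689 m (downstream).

335 m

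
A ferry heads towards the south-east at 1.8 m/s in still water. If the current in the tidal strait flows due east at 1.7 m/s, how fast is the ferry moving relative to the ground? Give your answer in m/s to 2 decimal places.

Taking east as x and north as y: velocity relative to the water = (1.273, -1.273) m/s; the water relative to ground = (1.700, 0.000) m/s.
Velocity relative to ground = (1.273, -1.273) + (1.700, 0.000) = (2.973, -1.273) m/s.
Speed = |(2.973, -1.273)| = 3.234 m/s.

3.23 m/s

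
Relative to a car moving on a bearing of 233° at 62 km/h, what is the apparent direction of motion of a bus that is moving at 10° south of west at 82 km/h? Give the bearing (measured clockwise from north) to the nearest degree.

Taking east as x and north as y: bus velocity = (-80.754, -14.239) km/h; car velocity = (-49.515, -37.313) km/h.
Velocity of bus relative to car = (-80.754, -14.239) − (-49.515, -37.313) = (-31.239, 23.073) km/h.
Bearing = atan2(-31.24, 23.07) = 306.45° clockwise from north.

306°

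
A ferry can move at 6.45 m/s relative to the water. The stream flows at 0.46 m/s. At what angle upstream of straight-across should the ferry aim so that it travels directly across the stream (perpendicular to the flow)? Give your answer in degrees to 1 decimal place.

4.1°

To cancel the current, the upstream component of the ferry's velocity must equal the flow: 6.45 sin θ = 0.46.
sin θ = 0.46 / 6.45 = 0.0713.
θ = arcsin(0.0713) = 4.090°.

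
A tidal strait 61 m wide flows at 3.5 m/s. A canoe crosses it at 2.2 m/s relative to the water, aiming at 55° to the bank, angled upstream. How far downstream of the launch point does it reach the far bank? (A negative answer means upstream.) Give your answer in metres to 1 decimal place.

75.8 m

Perpendicular speed = 1.802 m/s; crossing time = 61 / 1.802 = 33.849 s.
Net downstream speed = 2.238 m/s.
Drift = 2.238 × 33.849 = 75.758 m (downstream).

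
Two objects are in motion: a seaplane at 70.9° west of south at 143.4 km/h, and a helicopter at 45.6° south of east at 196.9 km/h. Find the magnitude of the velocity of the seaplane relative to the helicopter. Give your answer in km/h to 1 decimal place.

Taking east as x and north as y: seaplane velocity = (-135.506, -46.923) km/h; helicopter velocity = (137.764, -140.680) km/h.
Velocity of seaplane relative to helicopter = (-135.506, -46.923) − (137.764, -140.680) = (-273.269, 93.757) km/h.
Magnitude = |(-273.269, 93.757)| = 288.906 km/h.

288.9 km/h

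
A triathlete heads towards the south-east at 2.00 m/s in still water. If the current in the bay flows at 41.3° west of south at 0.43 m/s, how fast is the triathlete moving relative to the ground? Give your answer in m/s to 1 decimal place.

Taking east as x and north as y: velocity relative to the water = (1.414, -1.414) m/s; the water relative to ground = (-0.284, -0.323) m/s.
Velocity relative to ground = (1.414, -1.414) + (-0.284, -0.323) = (1.130, -1.737) m/s.
Speed = |(1.130, -1.737)| = 2.073 m/s.

2.1 m/s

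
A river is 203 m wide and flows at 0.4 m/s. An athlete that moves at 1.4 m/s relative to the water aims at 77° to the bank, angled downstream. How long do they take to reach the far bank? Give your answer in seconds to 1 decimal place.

148.8 s

The component of the athlete's velocity perpendicular to the bank is 1.4 × sin 77° = 1.364 m/s.
Only the cross-stream component determines the crossing time; the current contributes nothing perpendicular to the bank.
Time = 203 / 1.364 = 148.814 s.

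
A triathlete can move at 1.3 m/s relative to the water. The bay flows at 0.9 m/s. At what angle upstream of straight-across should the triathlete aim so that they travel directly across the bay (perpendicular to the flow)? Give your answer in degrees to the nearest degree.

44°

To cancel the current, the upstream component of the triathlete's velocity must equal the flow: 1.3 sin θ = 0.9.
sin θ = 0.9 / 1.3 = 0.6923.
θ = arcsin(0.6923) = 43.813°.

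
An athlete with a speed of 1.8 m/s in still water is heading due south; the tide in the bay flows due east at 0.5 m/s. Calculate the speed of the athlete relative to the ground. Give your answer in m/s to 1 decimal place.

Taking east as x and north as y: velocity relative to the water = (0.000, -1.800) m/s; the water relative to ground = (0.500, 0.000) m/s.
Velocity relative to ground = (0.000, -1.800) + (0.500, 0.000) = (0.500, -1.800) m/s.
Speed = |(0.500, -1.800)| = 1.868 m/s.

1.9 m/s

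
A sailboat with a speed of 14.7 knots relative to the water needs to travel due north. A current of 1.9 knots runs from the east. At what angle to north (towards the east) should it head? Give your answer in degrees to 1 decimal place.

The current pushes perpendicular to the desired track; the heading must have a component into the current equal to 1.9 knots: 14.7 sin θ = 1.9.
sin θ = 0.1293, so θ = 7.426°.

7.4°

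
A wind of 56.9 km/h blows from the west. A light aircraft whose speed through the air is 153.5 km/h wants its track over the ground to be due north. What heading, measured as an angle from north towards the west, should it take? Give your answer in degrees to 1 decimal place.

21.8°

The wind pushes perpendicular to the desired track; the heading must have a component into the wind equal to 56.9 km/h: 153.5 sin θ = 56.9.
sin θ = 0.3707, so θ = 21.758°.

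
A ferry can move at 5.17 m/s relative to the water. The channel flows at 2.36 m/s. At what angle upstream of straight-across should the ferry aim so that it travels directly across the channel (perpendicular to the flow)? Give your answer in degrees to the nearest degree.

To cancel the current, the upstream component of the ferry's velocity must equal the flow: 5.17 sin θ = 2.36.
sin θ = 2.36 / 5.17 = 0.4565.
θ = arcsin(0.4565) = 27.160°.

27°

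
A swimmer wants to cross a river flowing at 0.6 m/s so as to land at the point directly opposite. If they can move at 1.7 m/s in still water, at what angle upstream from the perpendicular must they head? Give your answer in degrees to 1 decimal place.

20.7°

To cancel the current, the upstream component of the swimmer's velocity must equal the flow: 1.7 sin θ = 0.6.
sin θ = 0.6 / 1.7 = 0.3529.
θ = arcsin(0.3529) = 20.667°.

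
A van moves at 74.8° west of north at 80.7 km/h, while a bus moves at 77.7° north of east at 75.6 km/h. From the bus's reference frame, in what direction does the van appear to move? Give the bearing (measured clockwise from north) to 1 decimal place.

240.7°

Taking east as x and north as y: van velocity = (-77.877, 21.159) km/h; bus velocity = (16.105, 73.865) km/h.
Velocity of van relative to bus = (-77.877, 21.159) − (16.105, 73.865) = (-93.982, -52.706) km/h.
Bearing = atan2(-93.98, -52.71) = 240.72° clockwise from north.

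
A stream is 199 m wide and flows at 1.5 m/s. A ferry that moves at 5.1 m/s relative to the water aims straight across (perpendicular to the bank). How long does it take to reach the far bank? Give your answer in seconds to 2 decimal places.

The component of the ferry's velocity perpendicular to the bank is 5.1 m/s.
The current is parallel to the bank, so it does not affect the crossing time.
Time = 199 / 5.100 = 39.020 s.

39.02 s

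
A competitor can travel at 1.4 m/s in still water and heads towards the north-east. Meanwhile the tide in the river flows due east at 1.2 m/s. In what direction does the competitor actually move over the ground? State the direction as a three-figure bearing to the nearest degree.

Taking east as x and north as y: velocity relative to the water = (0.990, 0.990) m/s; the water relative to ground = (1.200, 0.000) m/s.
Velocity relative to ground = (0.990, 0.990) + (1.200, 0.000) = (2.190, 0.990) m/s.
Bearing = atan2(2.19, 0.99) = 65.68° clockwise from north.

066°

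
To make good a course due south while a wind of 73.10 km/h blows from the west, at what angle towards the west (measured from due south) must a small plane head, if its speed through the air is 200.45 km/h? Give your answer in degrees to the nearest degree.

The wind pushes perpendicular to the desired track; the heading must have a component into the wind equal to 73.10 km/h: 200.45 sin θ = 73.10.
sin θ = 0.3647, so θ = 21.388°.

21°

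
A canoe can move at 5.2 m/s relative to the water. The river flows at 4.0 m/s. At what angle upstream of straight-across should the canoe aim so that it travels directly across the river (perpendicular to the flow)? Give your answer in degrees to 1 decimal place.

To cancel the current, the upstream component of the canoe's velocity must equal the flow: 5.2 sin θ = 4.0.
sin θ = 4.0 / 5.2 = 0.7692.
θ = arcsin(0.7692) = 50.285°.

50.3°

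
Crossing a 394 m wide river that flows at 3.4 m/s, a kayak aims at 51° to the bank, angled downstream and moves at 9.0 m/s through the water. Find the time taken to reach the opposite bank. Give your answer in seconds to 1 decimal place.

The component of the kayak's velocity perpendicular to the bank is 9.0 × sin 51° = 6.994 m/s.
The flow acts along the bank and has no component across it.
Time = 394 / 6.994 = 56.331 s.

56.3 s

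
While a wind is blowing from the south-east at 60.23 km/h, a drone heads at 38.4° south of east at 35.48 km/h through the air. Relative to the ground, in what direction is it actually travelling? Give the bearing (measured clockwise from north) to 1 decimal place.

Taking east as x and north as y: velocity relative to the air = (27.805, -22.038) km/h; the air relative to ground = (-42.589, 42.589) km/h.
Velocity relative to ground = (27.805, -22.038) + (-42.589, 42.589) = (-14.784, 20.551) km/h.
Bearing = atan2(-14.78, 20.55) = 324.27° clockwise from north.

324.3°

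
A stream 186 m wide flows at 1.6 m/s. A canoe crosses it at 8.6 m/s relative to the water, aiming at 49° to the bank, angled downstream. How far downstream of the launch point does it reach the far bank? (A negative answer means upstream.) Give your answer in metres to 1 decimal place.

Perpendicular speed = 6.491 m/s; crossing time = 186 / 6.491 = 28.657 s.
Net downstream speed = 7.242 m/s.
Drift = 7.242 × 28.657 = 207.539 m (downstream).

207.5 m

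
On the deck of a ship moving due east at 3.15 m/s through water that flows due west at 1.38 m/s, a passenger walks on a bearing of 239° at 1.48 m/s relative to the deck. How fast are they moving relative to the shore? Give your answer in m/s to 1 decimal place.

0.9 m/s

In east/north components (m/s): passenger relative to ship = (-1.269, -0.762); ship relative to water = (3.150, 0.000); water relative to ground = (-1.380, 0.000).
Sum = (0.501, -0.762) m/s.
Speed = |(0.501, -0.762)| = 0.912 m/s.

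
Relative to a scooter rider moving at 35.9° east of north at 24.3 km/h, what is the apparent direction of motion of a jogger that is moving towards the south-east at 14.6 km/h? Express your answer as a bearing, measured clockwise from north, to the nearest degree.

Taking east as x and north as y: jogger velocity = (10.324, -10.324) km/h; scooter rider velocity = (14.249, 19.684) km/h.
Velocity of jogger relative to scooter rider = (10.324, -10.324) − (14.249, 19.684) = (-3.925, -30.008) km/h.
Bearing = atan2(-3.93, -30.01) = 187.45° clockwise from north.

187°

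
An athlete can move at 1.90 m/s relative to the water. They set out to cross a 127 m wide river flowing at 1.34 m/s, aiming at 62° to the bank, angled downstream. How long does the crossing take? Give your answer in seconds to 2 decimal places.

75.70 s

The component of the athlete's velocity perpendicular to the bank is 1.90 × sin 62° = 1.678 m/s.
The current is parallel to the bank, so it does not affect the crossing time.
Time = 127 / 1.678 = 75.703 s.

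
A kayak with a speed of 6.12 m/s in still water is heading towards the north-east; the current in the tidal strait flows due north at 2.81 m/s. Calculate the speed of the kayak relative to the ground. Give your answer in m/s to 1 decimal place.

8.3 m/s

Taking east as x and north as y: velocity relative to the water = (4.327, 4.327) m/s; the water relative to ground = (0.000, 2.810) m/s.
Velocity relative to ground = (4.327, 4.327) + (0.000, 2.810) = (4.327, 7.137) m/s.
Speed = |(4.327, 7.137)| = 8.347 m/s.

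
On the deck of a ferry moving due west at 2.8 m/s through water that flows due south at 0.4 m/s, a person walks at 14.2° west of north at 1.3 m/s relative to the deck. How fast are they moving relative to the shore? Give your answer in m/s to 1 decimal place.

In east/north components (m/s): person relative to ferry = (-0.319, 1.260); ferry relative to water = (-2.800, 0.000); water relative to ground = (0.000, -0.400).
Sum = (-3.119, 0.860) m/s.
Speed = |(-3.119, 0.860)| = 3.235 m/s.

3.2 m/s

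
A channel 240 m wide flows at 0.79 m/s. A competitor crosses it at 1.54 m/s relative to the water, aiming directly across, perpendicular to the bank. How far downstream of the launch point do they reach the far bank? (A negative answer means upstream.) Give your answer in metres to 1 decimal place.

123.1 m

Perpendicular speed = 1.540 m/s; crossing time = 240 / 1.540 = 155.844 s.
Net downstream speed = 0.790 m/s.
Drift = 0.790 × 155.844 = 123.117 m (downstream).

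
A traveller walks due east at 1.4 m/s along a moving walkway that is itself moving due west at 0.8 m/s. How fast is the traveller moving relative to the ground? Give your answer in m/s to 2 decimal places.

0.60 m/s

Taking east as x and north as y: moving walkway velocity = (-0.800, 0.000) m/s; traveller velocity relative to moving walkway = (1.400, 0.000) m/s.
Velocity relative to ground = (-0.800, 0.000) + (1.400, 0.000) = (0.600, 0.000) m/s.
Speed = |(0.600, 0.000)| = 0.600 m/s.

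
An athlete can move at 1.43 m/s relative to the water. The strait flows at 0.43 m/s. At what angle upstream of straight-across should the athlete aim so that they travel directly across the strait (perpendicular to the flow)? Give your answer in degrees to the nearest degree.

To cancel the current, the upstream component of the athlete's velocity must equal the flow: 1.43 sin θ = 0.43.
sin θ = 0.43 / 1.43 = 0.3007.
θ = arcsin(0.3007) = 17.500°.

17°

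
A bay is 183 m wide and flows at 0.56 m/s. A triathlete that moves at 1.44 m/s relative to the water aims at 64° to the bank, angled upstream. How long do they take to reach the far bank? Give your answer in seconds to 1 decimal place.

141.4 s

The component of the triathlete's velocity perpendicular to the bank is 1.44 × sin 64° = 1.294 m/s.
Only the cross-stream component determines the crossing time; the current contributes nothing perpendicular to the bank.
Time = 183 / 1.294 = 141.393 s.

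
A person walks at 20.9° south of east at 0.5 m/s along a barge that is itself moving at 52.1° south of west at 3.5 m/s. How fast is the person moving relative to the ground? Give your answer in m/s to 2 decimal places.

3.39 m/s

Taking east as x and north as y: barge velocity = (-2.150, -2.762) m/s; person velocity relative to barge = (0.467, -0.178) m/s.
Velocity relative to ground = (-2.150, -2.762) + (0.467, -0.178) = (-1.683, -2.940) m/s.
Speed = |(-1.683, -2.940)| = 3.388 m/s.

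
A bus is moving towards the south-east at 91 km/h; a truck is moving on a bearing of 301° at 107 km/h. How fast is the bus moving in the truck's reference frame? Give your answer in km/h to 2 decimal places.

Taking east as x and north as y: bus velocity = (64.347, -64.347) km/h; truck velocity = (-91.717, 55.109) km/h.
Velocity of bus relative to truck = (64.347, -64.347) − (-91.717, 55.109) = (156.064, -119.456) km/h.
Magnitude = |(156.064, -119.456)| = 196.534 km/h.

196.53 km/h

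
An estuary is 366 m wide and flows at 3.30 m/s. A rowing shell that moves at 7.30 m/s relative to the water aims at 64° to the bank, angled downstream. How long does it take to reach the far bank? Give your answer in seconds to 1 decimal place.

The component of the rowing shell's velocity perpendicular to the bank is 7.30 × sin 64° = 6.561 m/s.
The flow acts along the bank and has no component across it.
Time = 366 / 6.561 = 55.783 s.

55.8 s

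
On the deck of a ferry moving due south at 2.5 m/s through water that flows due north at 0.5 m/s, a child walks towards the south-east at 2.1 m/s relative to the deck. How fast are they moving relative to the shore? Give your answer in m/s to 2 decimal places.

In east/north components (m/s): child relative to ferry = (1.485, -1.485); ferry relative to water = (0.000, -2.500); water relative to ground = (0.000, 0.500).
Sum = (1.485, -3.485) m/s.
Speed = |(1.485, -3.485)| = 3.788 m/s.

3.79 m/s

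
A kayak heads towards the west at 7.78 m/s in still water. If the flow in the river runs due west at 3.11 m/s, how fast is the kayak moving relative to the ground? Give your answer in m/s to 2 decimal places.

Taking east as x and north as y: velocity relative to the water = (-7.780, 0.000) m/s; the water relative to ground = (-3.110, 0.000) m/s.
Velocity relative to ground = (-7.780, 0.000) + (-3.110, 0.000) = (-10.890, 0.000) m/s.
Speed = |(-10.890, 0.000)| = 10.890 m/s.

10.89 m/s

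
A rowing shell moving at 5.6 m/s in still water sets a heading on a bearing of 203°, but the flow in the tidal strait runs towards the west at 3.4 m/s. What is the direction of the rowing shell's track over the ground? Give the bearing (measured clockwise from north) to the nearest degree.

227°

Taking east as x and north as y: velocity relative to the water = (-2.188, -5.155) m/s; the water relative to ground = (-3.400, 0.000) m/s.
Velocity relative to ground = (-2.188, -5.155) + (-3.400, 0.000) = (-5.588, -5.155) m/s.
Bearing = atan2(-5.59, -5.15) = 227.31° clockwise from north.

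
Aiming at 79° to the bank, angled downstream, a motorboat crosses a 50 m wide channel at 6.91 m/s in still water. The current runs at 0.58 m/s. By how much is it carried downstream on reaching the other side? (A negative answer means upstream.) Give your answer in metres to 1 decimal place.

Perpendicular speed = 6.783 m/s; crossing time = 50 / 6.783 = 7.371 s.
Net downstream speed = 1.898 m/s.
Drift = 1.898 × 7.371 = 13.994 m (downstream).

14.0 m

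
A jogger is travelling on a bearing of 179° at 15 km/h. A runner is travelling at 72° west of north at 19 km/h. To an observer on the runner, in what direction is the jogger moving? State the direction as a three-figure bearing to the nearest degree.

Taking east as x and north as y: jogger velocity = (0.262, -14.998) km/h; runner velocity = (-18.070, 5.871) km/h.
Velocity of jogger relative to runner = (0.262, -14.998) − (-18.070, 5.871) = (18.332, -20.869) km/h.
Bearing = atan2(18.33, -20.87) = 138.70° clockwise from north.

139°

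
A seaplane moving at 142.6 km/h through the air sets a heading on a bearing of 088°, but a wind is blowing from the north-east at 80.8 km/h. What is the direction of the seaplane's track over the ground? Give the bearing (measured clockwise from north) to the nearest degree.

Taking east as x and north as y: velocity relative to the air = (142.513, 4.977) km/h; the air relative to ground = (-57.134, -57.134) km/h.
Velocity relative to ground = (142.513, 4.977) + (-57.134, -57.134) = (85.379, -52.158) km/h.
Bearing = atan2(85.38, -52.16) = 121.42° clockwise from north.

121°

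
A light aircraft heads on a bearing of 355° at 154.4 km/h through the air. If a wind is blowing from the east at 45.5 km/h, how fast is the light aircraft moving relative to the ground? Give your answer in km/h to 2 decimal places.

164.72 km/h

Taking east as x and north as y: velocity relative to the air = (-13.457, 153.812) km/h; the air relative to ground = (-45.500, 0.000) km/h.
Velocity relative to ground = (-13.457, 153.812) + (-45.500, 0.000) = (-58.957, 153.812) km/h.
Speed = |(-58.957, 153.812)| = 164.725 km/h.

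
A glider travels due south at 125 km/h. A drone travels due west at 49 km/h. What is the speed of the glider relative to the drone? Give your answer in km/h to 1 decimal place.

134.3 km/h

Taking east as x and north as y: glider velocity = (0.000, -125.000) km/h; drone velocity = (-49.000, 0.000) km/h.
Velocity of glider relative to drone = (0.000, -125.000) − (-49.000, 0.000) = (49.000, -125.000) km/h.
Magnitude = |(49.000, -125.000)| = 134.261 km/h.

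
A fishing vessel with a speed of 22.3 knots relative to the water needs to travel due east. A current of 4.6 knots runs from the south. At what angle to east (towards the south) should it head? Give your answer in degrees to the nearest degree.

12°

The current pushes perpendicular to the desired track; the heading must have a component into the current equal to 4.6 knots: 22.3 sin θ = 4.6.
sin θ = 0.2063, so θ = 11.904°.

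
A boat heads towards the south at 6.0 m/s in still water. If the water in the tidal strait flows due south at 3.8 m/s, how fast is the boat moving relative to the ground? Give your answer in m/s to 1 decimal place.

9.8 m/s

Taking east as x and north as y: velocity relative to the water = (0.000, -6.000) m/s; the water relative to ground = (0.000, -3.800) m/s.
Velocity relative to ground = (0.000, -6.000) + (0.000, -3.800) = (0.000, -9.800) m/s.
Speed = |(0.000, -9.800)| = 9.800 m/s.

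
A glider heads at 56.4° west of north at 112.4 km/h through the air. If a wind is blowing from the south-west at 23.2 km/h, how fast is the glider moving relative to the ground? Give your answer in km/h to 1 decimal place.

Taking east as x and north as y: velocity relative to the air = (-93.620, 62.201) km/h; the air relative to ground = (16.405, 16.405) km/h.
Velocity relative to ground = (-93.620, 62.201) + (16.405, 16.405) = (-77.215, 78.606) km/h.
Speed = |(-77.215, 78.606)| = 110.187 km/h.

110.2 km/h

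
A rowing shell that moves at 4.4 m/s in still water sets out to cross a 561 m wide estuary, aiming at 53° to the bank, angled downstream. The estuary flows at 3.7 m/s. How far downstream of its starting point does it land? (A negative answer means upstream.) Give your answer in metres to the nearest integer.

1013 m

Perpendicular speed = 3.514 m/s; crossing time = 561 / 3.514 = 159.647 s.
Net downstream speed = 6.348 m/s.
Drift = 6.348 × 159.647 = 1013.439 m (downstream).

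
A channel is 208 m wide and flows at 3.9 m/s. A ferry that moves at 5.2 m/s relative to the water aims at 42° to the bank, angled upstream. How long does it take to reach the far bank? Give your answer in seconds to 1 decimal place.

59.8 s

The component of the ferry's velocity perpendicular to the bank is 5.2 × sin 42° = 3.479 m/s.
Only the cross-stream component determines the crossing time; the current contributes nothing perpendicular to the bank.
Time = 208 / 3.479 = 59.779 s.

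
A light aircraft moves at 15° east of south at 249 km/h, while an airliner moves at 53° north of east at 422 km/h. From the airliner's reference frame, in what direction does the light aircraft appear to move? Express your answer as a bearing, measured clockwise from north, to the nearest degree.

198°

Taking east as x and north as y: light aircraft velocity = (64.446, -240.516) km/h; airliner velocity = (253.966, 337.024) km/h.
Velocity of light aircraft relative to airliner = (64.446, -240.516) − (253.966, 337.024) = (-189.520, -577.540) km/h.
Bearing = atan2(-189.52, -577.54) = 198.17° clockwise from north.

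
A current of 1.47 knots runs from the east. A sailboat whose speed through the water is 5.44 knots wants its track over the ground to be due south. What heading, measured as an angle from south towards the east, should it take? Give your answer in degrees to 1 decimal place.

15.7°

The current pushes perpendicular to the desired track; the heading must have a component into the current equal to 1.47 knots: 5.44 sin θ = 1.47.
sin θ = 0.2702, so θ = 15.677°.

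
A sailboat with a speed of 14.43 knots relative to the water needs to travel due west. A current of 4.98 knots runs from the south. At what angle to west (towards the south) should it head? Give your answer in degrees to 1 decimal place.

The current pushes perpendicular to the desired track; the heading must have a component into the current equal to 4.98 knots: 14.43 sin θ = 4.98.
sin θ = 0.3451, so θ = 20.189°.

20.2°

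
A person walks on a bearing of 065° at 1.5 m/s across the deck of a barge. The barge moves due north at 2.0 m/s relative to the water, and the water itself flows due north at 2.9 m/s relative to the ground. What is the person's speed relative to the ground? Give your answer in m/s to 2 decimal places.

In east/north components (m/s): person relative to barge = (1.359, 0.634); barge relative to water = (0.000, 2.000); water relative to ground = (0.000, 2.900).
Sum = (1.359, 5.534) m/s.
Speed = |(1.359, 5.534)| = 5.698 m/s.

5.70 m/s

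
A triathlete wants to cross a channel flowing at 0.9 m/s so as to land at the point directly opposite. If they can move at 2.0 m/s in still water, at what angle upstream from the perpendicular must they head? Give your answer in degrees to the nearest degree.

To cancel the current, the upstream component of the triathlete's velocity must equal the flow: 2.0 sin θ = 0.9.
sin θ = 0.9 / 2.0 = 0.4500.
θ = arcsin(0.4500) = 26.744°.

27°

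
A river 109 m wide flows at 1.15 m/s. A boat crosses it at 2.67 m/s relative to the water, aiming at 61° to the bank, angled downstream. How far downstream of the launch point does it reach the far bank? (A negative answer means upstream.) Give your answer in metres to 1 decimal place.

114.1 m

Perpendicular speed = 2.335 m/s; crossing time = 109 / 2.335 = 46.676 s.
Net downstream speed = 2.444 m/s.
Drift = 2.444 × 46.676 = 114.097 m (downstream).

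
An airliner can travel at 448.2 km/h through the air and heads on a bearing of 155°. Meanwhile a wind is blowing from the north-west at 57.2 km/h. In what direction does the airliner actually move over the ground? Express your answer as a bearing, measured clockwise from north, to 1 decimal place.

152.8°

Taking east as x and north as y: velocity relative to the air = (189.418, -406.207) km/h; the air relative to ground = (40.447, -40.447) km/h.
Velocity relative to ground = (189.418, -406.207) + (40.447, -40.447) = (229.864, -446.654) km/h.
Bearing = atan2(229.86, -446.65) = 152.77° clockwise from north.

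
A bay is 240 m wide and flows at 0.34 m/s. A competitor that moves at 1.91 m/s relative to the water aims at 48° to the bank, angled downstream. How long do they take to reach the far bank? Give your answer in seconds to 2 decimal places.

The component of the competitor's velocity perpendicular to the bank is 1.91 × sin 48° = 1.419 m/s.
The flow acts along the bank and has no component across it.
Time = 240 / 1.419 = 169.085 s.

169.08 s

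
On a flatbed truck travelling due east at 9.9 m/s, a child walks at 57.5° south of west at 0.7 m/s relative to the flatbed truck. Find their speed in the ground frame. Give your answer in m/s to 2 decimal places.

9.54 m/s

Taking east as x and north as y: flatbed truck velocity = (9.900, 0.000) m/s; child velocity relative to flatbed truck = (-0.376, -0.590) m/s.
Velocity relative to ground = (9.900, 0.000) + (-0.376, -0.590) = (9.524, -0.590) m/s.
Speed = |(9.524, -0.590)| = 9.542 m/s.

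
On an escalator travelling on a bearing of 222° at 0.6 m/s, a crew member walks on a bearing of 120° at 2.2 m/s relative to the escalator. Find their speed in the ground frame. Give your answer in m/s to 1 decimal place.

2.2 m/s

Taking east as x and north as y: escalator velocity = (-0.401, -0.446) m/s; crew member velocity relative to escalator = (1.905, -1.100) m/s.
Velocity relative to ground = (-0.401, -0.446) + (1.905, -1.100) = (1.504, -1.546) m/s.
Speed = |(1.504, -1.546)| = 2.157 m/s.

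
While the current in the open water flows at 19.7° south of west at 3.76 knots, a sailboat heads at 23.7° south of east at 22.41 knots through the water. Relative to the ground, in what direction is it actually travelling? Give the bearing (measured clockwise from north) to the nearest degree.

121°

Taking east as x and north as y: velocity relative to the water = (20.520, -9.008) knots; the water relative to ground = (-3.540, -1.267) knots.
Velocity relative to ground = (20.520, -9.008) + (-3.540, -1.267) = (16.980, -10.275) knots.
Bearing = atan2(16.98, -10.28) = 121.18° clockwise from north.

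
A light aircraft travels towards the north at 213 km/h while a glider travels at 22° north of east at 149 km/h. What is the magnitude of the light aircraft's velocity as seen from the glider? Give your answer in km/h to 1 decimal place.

209.3 km/h

Taking east as x and north as y: light aircraft velocity = (0.000, 213.000) km/h; glider velocity = (138.150, 55.816) km/h.
Velocity of light aircraft relative to glider = (0.000, 213.000) − (138.150, 55.816) = (-138.150, 157.184) km/h.
Magnitude = |(-138.150, 157.184)| = 209.266 km/h.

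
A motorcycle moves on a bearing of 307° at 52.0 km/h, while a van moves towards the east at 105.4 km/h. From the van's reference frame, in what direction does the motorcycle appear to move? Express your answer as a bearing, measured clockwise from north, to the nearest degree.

Taking east as x and north as y: motorcycle velocity = (-41.529, 31.294) km/h; van velocity = (105.400, 0.000) km/h.
Velocity of motorcycle relative to van = (-41.529, 31.294) − (105.400, 0.000) = (-146.929, 31.294) km/h.
Bearing = atan2(-146.93, 31.29) = 282.02° clockwise from north.

282°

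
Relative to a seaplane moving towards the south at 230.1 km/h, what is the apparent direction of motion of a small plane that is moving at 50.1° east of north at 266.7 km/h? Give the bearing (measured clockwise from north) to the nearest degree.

027°

Taking east as x and north as y: small plane velocity = (204.603, 171.075) km/h; seaplane velocity = (0.000, -230.100) km/h.
Velocity of small plane relative to seaplane = (204.603, 171.075) − (0.000, -230.100) = (204.603, 401.175) km/h.
Bearing = atan2(204.60, 401.17) = 27.02° clockwise from north.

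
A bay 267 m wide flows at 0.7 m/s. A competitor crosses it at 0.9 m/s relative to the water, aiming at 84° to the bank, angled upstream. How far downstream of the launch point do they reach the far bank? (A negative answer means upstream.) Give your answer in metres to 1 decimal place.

180.7 m

Perpendicular speed = 0.895 m/s; crossing time = 267 / 0.895 = 298.301 s.
Net downstream speed = 0.606 m/s.
Drift = 0.606 × 298.301 = 180.748 m (downstream).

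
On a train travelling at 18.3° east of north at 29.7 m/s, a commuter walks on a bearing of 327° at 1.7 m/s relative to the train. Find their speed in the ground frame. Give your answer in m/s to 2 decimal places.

30.79 m/s

Taking east as x and north as y: train velocity = (9.326, 28.198) m/s; commuter velocity relative to train = (-0.926, 1.426) m/s.
Velocity relative to ground = (9.326, 28.198) + (-0.926, 1.426) = (8.400, 29.624) m/s.
Speed = |(8.400, 29.624)| = 30.792 m/s.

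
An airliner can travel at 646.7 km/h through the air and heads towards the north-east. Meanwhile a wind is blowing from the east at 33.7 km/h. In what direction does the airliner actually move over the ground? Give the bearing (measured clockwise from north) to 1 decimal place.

042.8°

Taking east as x and north as y: velocity relative to the air = (457.286, 457.286) km/h; the air relative to ground = (-33.700, 0.000) km/h.
Velocity relative to ground = (457.286, 457.286) + (-33.700, 0.000) = (423.586, 457.286) km/h.
Bearing = atan2(423.59, 457.29) = 42.81° clockwise from north.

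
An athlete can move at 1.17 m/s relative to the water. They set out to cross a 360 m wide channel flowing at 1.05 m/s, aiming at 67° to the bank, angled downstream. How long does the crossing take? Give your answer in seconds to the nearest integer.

The component of the athlete's velocity perpendicular to the bank is 1.17 × sin 67° = 1.077 m/s.
Only the cross-stream component determines the crossing time; the current contributes nothing perpendicular to the bank.
Time = 360 / 1.077 = 334.265 s.

334 s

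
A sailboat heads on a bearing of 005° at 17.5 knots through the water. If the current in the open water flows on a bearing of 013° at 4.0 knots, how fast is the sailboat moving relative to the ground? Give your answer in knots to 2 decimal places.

Taking east as x and north as y: velocity relative to the water = (1.525, 17.433) knots; the water relative to ground = (0.900, 3.897) knots.
Velocity relative to ground = (1.525, 17.433) + (0.900, 3.897) = (2.425, 21.331) knots.
Speed = |(2.425, 21.331)| = 21.468 knots.

21.47 knots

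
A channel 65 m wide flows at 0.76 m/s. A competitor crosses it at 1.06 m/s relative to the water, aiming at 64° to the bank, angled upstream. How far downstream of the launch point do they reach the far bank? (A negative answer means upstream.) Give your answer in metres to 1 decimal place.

20.1 m

Perpendicular speed = 0.953 m/s; crossing time = 65 / 0.953 = 68.226 s.
Net downstream speed = 0.295 m/s.
Drift = 0.295 × 68.226 = 20.149 m (downstream).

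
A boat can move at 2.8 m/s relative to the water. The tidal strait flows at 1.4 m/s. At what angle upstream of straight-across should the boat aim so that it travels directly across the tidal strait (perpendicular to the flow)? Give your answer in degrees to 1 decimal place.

30.0°

To cancel the current, the upstream component of the boat's velocity must equal the flow: 2.8 sin θ = 1.4.
sin θ = 1.4 / 2.8 = 0.5000.
θ = arcsin(0.5000) = 30.000°.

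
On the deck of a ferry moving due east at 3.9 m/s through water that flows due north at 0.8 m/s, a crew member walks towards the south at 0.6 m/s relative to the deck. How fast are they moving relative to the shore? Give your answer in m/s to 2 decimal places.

3.91 m/s

In east/north components (m/s): crew member relative to ferry = (0.000, -0.600); ferry relative to water = (3.900, 0.000); water relative to ground = (0.000, 0.800).
Sum = (3.900, 0.200) m/s.
Speed = |(3.900, 0.200)| = 3.905 m/s.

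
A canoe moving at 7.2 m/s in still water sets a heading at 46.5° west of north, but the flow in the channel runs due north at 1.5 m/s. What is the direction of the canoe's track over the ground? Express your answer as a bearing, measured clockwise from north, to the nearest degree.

Taking east as x and north as y: velocity relative to the water = (-5.223, 4.956) m/s; the water relative to ground = (0.000, 1.500) m/s.
Velocity relative to ground = (-5.223, 4.956) + (0.000, 1.500) = (-5.223, 6.456) m/s.
Bearing = atan2(-5.22, 6.46) = 321.03° clockwise from north.

321°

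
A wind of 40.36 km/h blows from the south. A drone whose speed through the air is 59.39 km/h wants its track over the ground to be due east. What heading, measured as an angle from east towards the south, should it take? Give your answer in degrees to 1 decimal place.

The wind pushes perpendicular to the desired track; the heading must have a component into the wind equal to 40.36 km/h: 59.39 sin θ = 40.36.
sin θ = 0.6796, so θ = 42.810°.

42.8°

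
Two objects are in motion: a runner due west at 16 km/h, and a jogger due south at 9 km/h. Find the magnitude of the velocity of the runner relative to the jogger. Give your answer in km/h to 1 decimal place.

Taking east as x and north as y: runner velocity = (-16.000, 0.000) km/h; jogger velocity = (0.000, -9.000) km/h.
Velocity of runner relative to jogger = (-16.000, 0.000) − (0.000, -9.000) = (-16.000, 9.000) km/h.
Magnitude = |(-16.000, 9.000)| = 18.358 km/h.

18.4 km/h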